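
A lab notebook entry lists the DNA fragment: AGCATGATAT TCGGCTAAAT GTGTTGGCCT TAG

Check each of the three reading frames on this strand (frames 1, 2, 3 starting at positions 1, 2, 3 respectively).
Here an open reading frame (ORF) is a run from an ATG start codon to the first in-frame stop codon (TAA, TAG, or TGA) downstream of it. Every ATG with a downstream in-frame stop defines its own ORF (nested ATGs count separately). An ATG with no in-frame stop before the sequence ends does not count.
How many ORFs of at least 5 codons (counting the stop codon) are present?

2

Frame 1: AGC ATG ATA TTC GGC TAA ATG TGT TGG CCT TAG — ATG at 4, stop TAA at 16 → 15 nt; ATG at 19, stop TAG at 31 → 15 nt.
Frame 2: GCA TGA TAT TCG GCT AAA TGT GTT GGC CTT — no ATG→stop ORF.
Frame 3: CAT GAT ATT CGG CTA AAT GTG TTG GCC TTA — no ATG→stop ORF.
ORFs ≥ 5 codons: frame 1 4–18 (5 codons), frame 1 19–33 (5 codons). Count = 2.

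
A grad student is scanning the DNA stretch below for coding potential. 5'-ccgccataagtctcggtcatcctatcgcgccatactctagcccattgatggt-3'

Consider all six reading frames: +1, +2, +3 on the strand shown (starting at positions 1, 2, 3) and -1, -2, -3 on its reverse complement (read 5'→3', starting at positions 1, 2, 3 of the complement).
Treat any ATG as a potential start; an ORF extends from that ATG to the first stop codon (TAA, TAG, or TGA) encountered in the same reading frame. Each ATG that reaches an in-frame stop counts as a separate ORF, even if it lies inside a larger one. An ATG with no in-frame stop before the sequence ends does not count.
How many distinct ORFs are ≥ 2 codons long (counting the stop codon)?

Reverse complement (5'→3'): ACCATCAATGGGCTAGAGTATGGCGCGATAGGATGACCGAGACTTATGGCGG
Frame +1: CCG CCA TAA GTC TCG GTC ATC CTA TCG CGC CAT ACT CTA GCC CAT TGA TGG — no ATG→stop ORF.
Frame +2: CGC CAT AAG TCT CGG TCA TCC TAT CGC GCC ATA CTC TAG CCC ATT GAT GGT — no ATG→stop ORF.
Frame +3: GCC ATA AGT CTC GGT CAT CCT ATC GCG CCA TAC TCT AGC CCA TTG ATG — no ATG→stop ORF.
Frame -1: ACC ATC AAT GGG CTA GAG TAT GGC GCG ATA GGA TGA CCG AGA CTT ATG GCG — no ATG→stop ORF.
Frame -2: CCA TCA ATG GGC TAG AGT ATG GCG CGA TAG GAT GAC CGA GAC TTA TGG CGG — ATG at 8, stop TAG at 14 → 9 nt; ATG at 20, stop TAG at 29 → 12 nt.
Frame -3: CAT CAA TGG GCT AGA GTA TGG CGC GAT AGG ATG ACC GAG ACT TAT GGC — no ATG→stop ORF.
ORFs ≥ 2 codons: frame -2 8–16 (3 codons), frame -2 20–31 (4 codons). Count = 2.

2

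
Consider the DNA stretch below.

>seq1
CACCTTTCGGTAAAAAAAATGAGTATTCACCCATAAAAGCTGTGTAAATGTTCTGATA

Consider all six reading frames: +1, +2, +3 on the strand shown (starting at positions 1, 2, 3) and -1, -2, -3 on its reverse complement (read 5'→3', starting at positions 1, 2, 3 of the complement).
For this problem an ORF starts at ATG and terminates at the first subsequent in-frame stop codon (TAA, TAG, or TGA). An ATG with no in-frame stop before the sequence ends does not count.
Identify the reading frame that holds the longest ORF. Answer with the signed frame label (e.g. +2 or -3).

+1

Reverse complement (5'→3'): TATCAGAACATTTACACAGCTTTTATGGGTGAATACTCATTTTTTTTACCGAAAGGTG
Frame +1: CAC CTT TCG GTA AAA AAA ATG AGT ATT CAC CCA TAA AAG CTG TGT AAA TGT TCT GAT — ATG at 19, stop TAA at 34 → 18 nt.
Frame +2: ACC TTT CGG TAA AAA AAA TGA GTA TTC ACC CAT AAA AGC TGT GTA AAT GTT CTG ATA — no ATG→stop ORF.
Frame +3: CCT TTC GGT AAA AAA AAT GAG TAT TCA CCC ATA AAA GCT GTG TAA ATG TTC TGA — ATG at 48, stop TGA at 54 → 9 nt.
Frame -1: TAT CAG AAC ATT TAC ACA GCT TTT ATG GGT GAA TAC TCA TTT TTT TTA CCG AAA GGT — no ATG→stop ORF.
Frame -2: ATC AGA ACA TTT ACA CAG CTT TTA TGG GTG AAT ACT CAT TTT TTT TAC CGA AAG GTG — no ATG→stop ORF.
Frame -3: TCA GAA CAT TTA CAC AGC TTT TAT GGG TGA ATA CTC ATT TTT TTT ACC GAA AGG — no ATG→stop ORF.
Longest ORF is 18 nt in frame +1 (positions 19–36).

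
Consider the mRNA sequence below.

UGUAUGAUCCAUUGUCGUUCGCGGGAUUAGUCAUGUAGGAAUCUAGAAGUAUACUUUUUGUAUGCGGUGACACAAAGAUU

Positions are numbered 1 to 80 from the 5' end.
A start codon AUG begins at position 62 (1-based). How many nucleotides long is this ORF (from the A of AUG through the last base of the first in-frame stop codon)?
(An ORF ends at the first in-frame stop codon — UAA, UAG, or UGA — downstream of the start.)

Codons from position 62: AUG (62–64), CGG (65–67), UGA (68–70).
UGA is the first in-frame stop; ORF spans 62–70, 9 nucleotides.

9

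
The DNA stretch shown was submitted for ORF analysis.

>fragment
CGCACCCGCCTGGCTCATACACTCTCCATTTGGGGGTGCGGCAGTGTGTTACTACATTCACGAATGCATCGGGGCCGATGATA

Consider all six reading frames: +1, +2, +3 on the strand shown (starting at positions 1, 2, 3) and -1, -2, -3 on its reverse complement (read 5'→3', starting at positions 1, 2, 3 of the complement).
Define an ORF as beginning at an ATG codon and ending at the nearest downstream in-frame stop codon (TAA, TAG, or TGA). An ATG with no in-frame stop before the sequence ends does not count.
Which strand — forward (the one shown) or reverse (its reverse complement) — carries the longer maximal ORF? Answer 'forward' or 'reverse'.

forward

Reverse complement (5'→3'): TATCATCGGCCCCGATGCATTCGTGAATGTAGTAACACACTGCCGCACCCCCAAATGGAGAGTGTATGAGCCAGGCGGGTGCG
Frame +1: CGC ACC CGC CTG GCT CAT ACA CTC TCC ATT TGG GGG TGC GGC AGT GTG TTA CTA CAT TCA CGA ATG CAT CGG GGC CGA TGA — ATG at 64, stop TGA at 79 → 18 nt.
Frame +2: GCA CCC GCC TGG CTC ATA CAC TCT CCA TTT GGG GGT GCG GCA GTG TGT TAC TAC ATT CAC GAA TGC ATC GGG GCC GAT GAT — no ATG→stop ORF.
Frame +3: CAC CCG CCT GGC TCA TAC ACT CTC CAT TTG GGG GTG CGG CAG TGT GTT ACT ACA TTC ACG AAT GCA TCG GGG CCG ATG ATA — no ATG→stop ORF.
Frame -1: TAT CAT CGG CCC CGA TGC ATT CGT GAA TGT AGT AAC ACA CTG CCG CAC CCC CAA ATG GAG AGT GTA TGA GCC AGG CGG GTG — ATG at 55, stop TGA at 67 → 15 nt.
Frame -2: ATC ATC GGC CCC GAT GCA TTC GTG AAT GTA GTA ACA CAC TGC CGC ACC CCC AAA TGG AGA GTG TAT GAG CCA GGC GGG TGC — no ATG→stop ORF.
Frame -3: TCA TCG GCC CCG ATG CAT TCG TGA ATG TAG TAA CAC ACT GCC GCA CCC CCA AAT GGA GAG TGT ATG AGC CAG GCG GGT GCG — ATG at 15, stop TGA at 24 → 12 nt; ATG at 27, stop TAG at 30 → 6 nt.
Forward-strand max 18 nt; reverse-strand max 15 nt. The forward strand has the longer ORF.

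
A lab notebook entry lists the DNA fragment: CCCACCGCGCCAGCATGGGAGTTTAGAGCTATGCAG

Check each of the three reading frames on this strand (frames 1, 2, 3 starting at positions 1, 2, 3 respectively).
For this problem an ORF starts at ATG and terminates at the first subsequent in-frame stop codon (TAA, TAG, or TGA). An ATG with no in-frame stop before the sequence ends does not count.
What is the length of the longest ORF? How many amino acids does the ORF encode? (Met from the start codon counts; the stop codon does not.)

3

Frame 1: CCC ACC GCG CCA GCA TGG GAG TTT AGA GCT ATG CAG — no ATG→stop ORF.
Frame 2: CCA CCG CGC CAG CAT GGG AGT TTA GAG CTA TGC — no ATG→stop ORF.
Frame 3: CAC CGC GCC AGC ATG GGA GTT TAG AGC TAT GCA — ATG at 15, stop TAG at 24 → 12 nt.
Longest: frame 3, positions 15–26, 12 nt = 4 codons = 3 aa. → 3 amino acids.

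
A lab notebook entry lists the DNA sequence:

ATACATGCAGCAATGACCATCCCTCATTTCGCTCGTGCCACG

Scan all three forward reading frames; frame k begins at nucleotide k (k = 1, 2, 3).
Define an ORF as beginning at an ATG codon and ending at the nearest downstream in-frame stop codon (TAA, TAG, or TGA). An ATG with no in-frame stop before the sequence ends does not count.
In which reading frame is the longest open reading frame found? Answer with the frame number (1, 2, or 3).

Frame 1: ATA CAT GCA GCA ATG ACC ATC CCT CAT TTC GCT CGT GCC ACG — no ATG→stop ORF.
Frame 2: TAC ATG CAG CAA TGA CCA TCC CTC ATT TCG CTC GTG CCA — ATG at 5, stop TGA at 14 → 12 nt.
Frame 3: ACA TGC AGC AAT GAC CAT CCC TCA TTT CGC TCG TGC CAC — no ATG→stop ORF.
Longest ORF is 12 nt in frame 2 (positions 5–16).

2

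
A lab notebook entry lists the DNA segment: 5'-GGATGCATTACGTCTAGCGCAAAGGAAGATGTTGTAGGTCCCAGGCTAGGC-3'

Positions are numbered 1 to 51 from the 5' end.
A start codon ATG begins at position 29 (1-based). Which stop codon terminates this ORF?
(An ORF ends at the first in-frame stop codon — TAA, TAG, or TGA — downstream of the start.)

TAG

Codons from position 29: ATG (29–31), TTG (32–34), TAG (35–37).
The first in-frame stop codon is TAG.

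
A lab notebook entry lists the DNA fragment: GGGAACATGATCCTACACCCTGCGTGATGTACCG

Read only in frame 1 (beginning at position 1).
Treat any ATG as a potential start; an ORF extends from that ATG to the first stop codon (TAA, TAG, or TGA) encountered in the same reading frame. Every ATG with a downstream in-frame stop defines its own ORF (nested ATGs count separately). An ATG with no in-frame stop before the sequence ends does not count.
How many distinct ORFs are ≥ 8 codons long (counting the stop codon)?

Frame 1: GGG AAC ATG ATC CTA CAC CCT GCG TGA TGT ACC — ATG at 7, stop TGA at 25 → 21 nt.
No ORF reaches 8 codons. Count = 0.

0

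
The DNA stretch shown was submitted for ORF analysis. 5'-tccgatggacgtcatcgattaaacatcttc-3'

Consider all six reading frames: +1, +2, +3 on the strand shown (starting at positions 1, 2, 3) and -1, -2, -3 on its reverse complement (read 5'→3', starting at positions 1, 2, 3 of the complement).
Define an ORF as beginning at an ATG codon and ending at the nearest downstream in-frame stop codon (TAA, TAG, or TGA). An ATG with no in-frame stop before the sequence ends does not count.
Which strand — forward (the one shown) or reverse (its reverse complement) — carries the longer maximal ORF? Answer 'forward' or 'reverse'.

forward

Reverse complement (5'→3'): GAAGATGTTTAATCGATGACGTCCATCGGA
Frame +1: TCC GAT GGA CGT CAT CGA TTA AAC ATC TTC — no ATG→stop ORF.
Frame +2: CCG ATG GAC GTC ATC GAT TAA ACA TCT — ATG at 5, stop TAA at 20 → 18 nt.
Frame +3: CGA TGG ACG TCA TCG ATT AAA CAT CTT — no ATG→stop ORF.
Frame -1: GAA GAT GTT TAA TCG ATG ACG TCC ATC GGA — no ATG→stop ORF.
Frame -2: AAG ATG TTT AAT CGA TGA CGT CCA TCG — ATG at 5, stop TGA at 17 → 15 nt.
Frame -3: AGA TGT TTA ATC GAT GAC GTC CAT CGG — no ATG→stop ORF.
Forward-strand max 18 nt; reverse-strand max 15 nt. The forward strand has the longer ORF.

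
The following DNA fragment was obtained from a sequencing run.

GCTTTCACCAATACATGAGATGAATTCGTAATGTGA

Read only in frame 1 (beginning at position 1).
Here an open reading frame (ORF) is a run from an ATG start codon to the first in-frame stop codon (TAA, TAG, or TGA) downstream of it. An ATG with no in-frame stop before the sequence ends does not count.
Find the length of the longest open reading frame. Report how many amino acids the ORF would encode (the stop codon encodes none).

1

Frame 1: GCT TTC ACC AAT ACA TGA GAT GAA TTC GTA ATG TGA — ATG at 31, stop TGA at 34 → 6 nt.
Longest: frame 1, positions 31–36, 6 nt = 2 codons = 1 aa. → 1 amino acids.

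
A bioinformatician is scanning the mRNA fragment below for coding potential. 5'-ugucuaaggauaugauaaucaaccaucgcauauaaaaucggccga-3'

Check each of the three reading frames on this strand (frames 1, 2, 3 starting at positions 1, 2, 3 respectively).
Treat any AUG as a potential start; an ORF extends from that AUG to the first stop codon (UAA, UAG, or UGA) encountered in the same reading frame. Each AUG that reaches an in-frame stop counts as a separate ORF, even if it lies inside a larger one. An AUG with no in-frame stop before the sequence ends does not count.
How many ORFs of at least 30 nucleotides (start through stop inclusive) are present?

Frame 1: UGU CUA AGG AUA UGA UAA UCA ACC AUC GCA UAU AAA AUC GGC CGA — no AUG→stop ORF.
Frame 2: GUC UAA GGA UAU GAU AAU CAA CCA UCG CAU AUA AAA UCG GCC — no AUG→stop ORF.
Frame 3: UCU AAG GAU AUG AUA AUC AAC CAU CGC AUA UAA AAU CGG CCG — AUG at 12, stop UAA at 33 → 24 nt.
No ORF reaches 30 nucleotides. Count = 0.

0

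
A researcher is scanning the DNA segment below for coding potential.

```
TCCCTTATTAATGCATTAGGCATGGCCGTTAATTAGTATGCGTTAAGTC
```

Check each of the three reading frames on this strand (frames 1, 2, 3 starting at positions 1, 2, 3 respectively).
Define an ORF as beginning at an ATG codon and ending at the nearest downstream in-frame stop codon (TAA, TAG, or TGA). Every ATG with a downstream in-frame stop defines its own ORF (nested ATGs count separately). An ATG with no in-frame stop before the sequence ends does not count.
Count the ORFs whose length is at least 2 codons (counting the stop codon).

3

Frame 1: TCC CTT ATT AAT GCA TTA GGC ATG GCC GTT AAT TAG TAT GCG TTA AGT — ATG at 22, stop TAG at 34 → 15 nt.
Frame 2: CCC TTA TTA ATG CAT TAG GCA TGG CCG TTA ATT AGT ATG CGT TAA GTC — ATG at 11, stop TAG at 17 → 9 nt; ATG at 38, stop TAA at 44 → 9 nt.
Frame 3: CCT TAT TAA TGC ATT AGG CAT GGC CGT TAA TTA GTA TGC GTT AAG — no ATG→stop ORF.
ORFs ≥ 2 codons: frame 1 22–36 (5 codons), frame 2 11–19 (3 codons), frame 2 38–46 (3 codons). Count = 3.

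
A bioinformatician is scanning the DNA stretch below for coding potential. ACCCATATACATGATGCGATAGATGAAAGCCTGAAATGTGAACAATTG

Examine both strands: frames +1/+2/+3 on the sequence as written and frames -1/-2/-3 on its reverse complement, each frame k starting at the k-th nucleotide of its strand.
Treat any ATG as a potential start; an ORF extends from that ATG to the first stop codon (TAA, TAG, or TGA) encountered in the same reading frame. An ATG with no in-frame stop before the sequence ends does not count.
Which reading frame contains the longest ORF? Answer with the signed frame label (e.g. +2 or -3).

+2

Reverse complement (5'→3'): CAATTGTTCACATTTCAGGCTTTCATCTATCGCATCATGTATATGGGT
Frame +1: ACC CAT ATA CAT GAT GCG ATA GAT GAA AGC CTG AAA TGT GAA CAA TTG — no ATG→stop ORF.
Frame +2: CCC ATA TAC ATG ATG CGA TAG ATG AAA GCC TGA AAT GTG AAC AAT — ATG at 11, stop TAG at 20 → 12 nt; ATG at 14, stop TAG at 20 → 9 nt; ATG at 23, stop TGA at 32 → 12 nt.
Frame +3: CCA TAT ACA TGA TGC GAT AGA TGA AAG CCT GAA ATG TGA ACA ATT — ATG at 36, stop TGA at 39 → 6 nt.
Frame -1: CAA TTG TTC ACA TTT CAG GCT TTC ATC TAT CGC ATC ATG TAT ATG GGT — no ATG→stop ORF.
Frame -2: AAT TGT TCA CAT TTC AGG CTT TCA TCT ATC GCA TCA TGT ATA TGG — no ATG→stop ORF.
Frame -3: ATT GTT CAC ATT TCA GGC TTT CAT CTA TCG CAT CAT GTA TAT GGG — no ATG→stop ORF.
Longest ORF is 12 nt in frame +2 (positions 11–22).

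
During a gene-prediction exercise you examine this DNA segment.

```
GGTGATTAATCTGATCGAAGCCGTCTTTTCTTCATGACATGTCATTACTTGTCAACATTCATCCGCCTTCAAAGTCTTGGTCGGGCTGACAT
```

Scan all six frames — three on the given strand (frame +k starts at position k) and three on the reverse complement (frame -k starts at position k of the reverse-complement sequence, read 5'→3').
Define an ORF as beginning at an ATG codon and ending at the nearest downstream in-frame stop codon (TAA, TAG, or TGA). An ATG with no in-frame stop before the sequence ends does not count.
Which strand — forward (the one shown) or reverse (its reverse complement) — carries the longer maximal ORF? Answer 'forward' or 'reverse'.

forward

Reverse complement (5'→3'): ATGTCAGCCCGACCAAGACTTTGAAGGCGGATGAATGTTGACAAGTAATGACATGTCATGAAGAAAAGACGGCTTCGATCAGATTAATCACC
Frame +1: GGT GAT TAA TCT GAT CGA AGC CGT CTT TTC TTC ATG ACA TGT CAT TAC TTG TCA ACA TTC ATC CGC CTT CAA AGT CTT GGT CGG GCT GAC — no ATG→stop ORF.
Frame +2: GTG ATT AAT CTG ATC GAA GCC GTC TTT TCT TCA TGA CAT GTC ATT ACT TGT CAA CAT TCA TCC GCC TTC AAA GTC TTG GTC GGG CTG ACA — no ATG→stop ORF.
Frame +3: TGA TTA ATC TGA TCG AAG CCG TCT TTT CTT CAT GAC ATG TCA TTA CTT GTC AAC ATT CAT CCG CCT TCA AAG TCT TGG TCG GGC TGA CAT — ATG at 39, stop TGA at 87 → 51 nt.
Frame -1: ATG TCA GCC CGA CCA AGA CTT TGA AGG CGG ATG AAT GTT GAC AAG TAA TGA CAT GTC ATG AAG AAA AGA CGG CTT CGA TCA GAT TAA TCA — ATG at 1, stop TGA at 22 → 24 nt; ATG at 31, stop TAA at 46 → 18 nt; ATG at 58, stop TAA at 85 → 30 nt.
Frame -2: TGT CAG CCC GAC CAA GAC TTT GAA GGC GGA TGA ATG TTG ACA AGT AAT GAC ATG TCA TGA AGA AAA GAC GGC TTC GAT CAG ATT AAT CAC — ATG at 35, stop TGA at 59 → 27 nt; ATG at 53, stop TGA at 59 → 9 nt.
Frame -3: GTC AGC CCG ACC AAG ACT TTG AAG GCG GAT GAA TGT TGA CAA GTA ATG ACA TGT CAT GAA GAA AAG ACG GCT TCG ATC AGA TTA ATC ACC — no ATG→stop ORF.
Forward-strand max 51 nt; reverse-strand max 30 nt. The forward strand has the longer ORF.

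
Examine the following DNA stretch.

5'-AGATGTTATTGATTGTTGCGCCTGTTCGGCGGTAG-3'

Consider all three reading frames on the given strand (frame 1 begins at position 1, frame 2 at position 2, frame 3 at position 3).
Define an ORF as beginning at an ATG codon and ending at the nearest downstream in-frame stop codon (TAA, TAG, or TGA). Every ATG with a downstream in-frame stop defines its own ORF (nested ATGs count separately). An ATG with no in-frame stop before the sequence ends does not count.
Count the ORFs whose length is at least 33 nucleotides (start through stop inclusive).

1

Frame 1: AGA TGT TAT TGA TTG TTG CGC CTG TTC GGC GGT — no ATG→stop ORF.
Frame 2: GAT GTT ATT GAT TGT TGC GCC TGT TCG GCG GTA — no ATG→stop ORF.
Frame 3: ATG TTA TTG ATT GTT GCG CCT GTT CGG CGG TAG — ATG at 3, stop TAG at 33 → 33 nt.
ORFs ≥ 33 nucleotides: frame 3 3–35 (33 nucleotides). Count = 1.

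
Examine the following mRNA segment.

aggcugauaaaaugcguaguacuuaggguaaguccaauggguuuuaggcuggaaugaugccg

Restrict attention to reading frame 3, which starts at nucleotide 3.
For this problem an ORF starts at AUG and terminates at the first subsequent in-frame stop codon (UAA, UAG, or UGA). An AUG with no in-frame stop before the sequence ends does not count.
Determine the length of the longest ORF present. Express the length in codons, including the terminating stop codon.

Frame 3: GCU GAU AAA AUG CGU AGU ACU UAG GGU AAG UCC AAU GGG UUU UAG GCU GGA AUG AUG CCG — AUG at 12, stop UAG at 24 → 15 nt.
Longest: frame 3, positions 12–26, 15 nt = 5 codons = 4 aa. → 5 codons.

5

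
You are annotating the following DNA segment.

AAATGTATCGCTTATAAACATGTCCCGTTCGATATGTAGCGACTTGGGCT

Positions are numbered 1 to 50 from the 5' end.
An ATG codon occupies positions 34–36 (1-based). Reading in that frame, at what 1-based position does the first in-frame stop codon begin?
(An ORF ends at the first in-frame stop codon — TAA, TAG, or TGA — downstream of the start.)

Codons from position 34: ATG (34–36), TAG (37–39).
TAG is a stop codon; it begins at position 37.

37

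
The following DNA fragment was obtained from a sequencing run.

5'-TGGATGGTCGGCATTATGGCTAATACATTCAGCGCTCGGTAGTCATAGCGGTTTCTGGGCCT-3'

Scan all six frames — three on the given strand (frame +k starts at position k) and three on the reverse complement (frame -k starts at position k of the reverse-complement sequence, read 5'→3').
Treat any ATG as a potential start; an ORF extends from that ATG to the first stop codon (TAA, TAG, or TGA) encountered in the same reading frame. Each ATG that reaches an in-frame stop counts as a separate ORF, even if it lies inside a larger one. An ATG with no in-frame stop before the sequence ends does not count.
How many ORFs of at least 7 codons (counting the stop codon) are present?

2

Reverse complement (5'→3'): AGGCCCAGAAACCGCTATGACTACCGAGCGCTGAATGTATTAGCCATAATGCCGACCATCCA
Frame +1: TGG ATG GTC GGC ATT ATG GCT AAT ACA TTC AGC GCT CGG TAG TCA TAG CGG TTT CTG GGC — ATG at 4, stop TAG at 40 → 39 nt; ATG at 16, stop TAG at 40 → 27 nt.
Frame +2: GGA TGG TCG GCA TTA TGG CTA ATA CAT TCA GCG CTC GGT AGT CAT AGC GGT TTC TGG GCC — no ATG→stop ORF.
Frame +3: GAT GGT CGG CAT TAT GGC TAA TAC ATT CAG CGC TCG GTA GTC ATA GCG GTT TCT GGG CCT — no ATG→stop ORF.
Frame -1: AGG CCC AGA AAC CGC TAT GAC TAC CGA GCG CTG AAT GTA TTA GCC ATA ATG CCG ACC ATC — no ATG→stop ORF.
Frame -2: GGC CCA GAA ACC GCT ATG ACT ACC GAG CGC TGA ATG TAT TAG CCA TAA TGC CGA CCA TCC — ATG at 17, stop TGA at 32 → 18 nt; ATG at 35, stop TAG at 41 → 9 nt.
Frame -3: GCC CAG AAA CCG CTA TGA CTA CCG AGC GCT GAA TGT ATT AGC CAT AAT GCC GAC CAT CCA — no ATG→stop ORF.
ORFs ≥ 7 codons: frame +1 4–42 (13 codons), frame +1 16–42 (9 codons). Count = 2.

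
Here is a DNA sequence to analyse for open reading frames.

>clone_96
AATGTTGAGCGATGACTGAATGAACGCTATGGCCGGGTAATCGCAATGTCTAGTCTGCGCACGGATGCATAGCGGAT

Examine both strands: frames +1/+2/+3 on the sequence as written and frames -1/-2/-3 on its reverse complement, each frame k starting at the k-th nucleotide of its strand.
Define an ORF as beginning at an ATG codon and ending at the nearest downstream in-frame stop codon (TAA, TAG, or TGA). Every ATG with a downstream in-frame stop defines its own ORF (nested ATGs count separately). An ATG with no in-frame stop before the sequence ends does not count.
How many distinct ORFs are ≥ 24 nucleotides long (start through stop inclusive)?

Reverse complement (5'→3'): ATCCGCTATGCATCCGTGCGCAGACTAGACATTGCGATTACCCGGCCATAGCGTTCATTCAGTCATCGCTCAACATT
Frame +1: AAT GTT GAG CGA TGA CTG AAT GAA CGC TAT GGC CGG GTA ATC GCA ATG TCT AGT CTG CGC ACG GAT GCA TAG CGG — ATG at 46, stop TAG at 70 → 27 nt.
Frame +2: ATG TTG AGC GAT GAC TGA ATG AAC GCT ATG GCC GGG TAA TCG CAA TGT CTA GTC TGC GCA CGG ATG CAT AGC GGA — ATG at 2, stop TGA at 17 → 18 nt; ATG at 20, stop TAA at 38 → 21 nt; ATG at 29, stop TAA at 38 → 12 nt.
Frame +3: TGT TGA GCG ATG ACT GAA TGA ACG CTA TGG CCG GGT AAT CGC AAT GTC TAG TCT GCG CAC GGA TGC ATA GCG GAT — ATG at 12, stop TGA at 21 → 12 nt.
Frame -1: ATC CGC TAT GCA TCC GTG CGC AGA CTA GAC ATT GCG ATT ACC CGG CCA TAG CGT TCA TTC AGT CAT CGC TCA ACA — no ATG→stop ORF.
Frame -2: TCC GCT ATG CAT CCG TGC GCA GAC TAG ACA TTG CGA TTA CCC GGC CAT AGC GTT CAT TCA GTC ATC GCT CAA CAT — ATG at 8, stop TAG at 26 → 21 nt.
Frame -3: CCG CTA TGC ATC CGT GCG CAG ACT AGA CAT TGC GAT TAC CCG GCC ATA GCG TTC ATT CAG TCA TCG CTC AAC ATT — no ATG→stop ORF.
ORFs ≥ 24 nucleotides: frame +1 46–72 (27 nucleotides). Count = 1.

1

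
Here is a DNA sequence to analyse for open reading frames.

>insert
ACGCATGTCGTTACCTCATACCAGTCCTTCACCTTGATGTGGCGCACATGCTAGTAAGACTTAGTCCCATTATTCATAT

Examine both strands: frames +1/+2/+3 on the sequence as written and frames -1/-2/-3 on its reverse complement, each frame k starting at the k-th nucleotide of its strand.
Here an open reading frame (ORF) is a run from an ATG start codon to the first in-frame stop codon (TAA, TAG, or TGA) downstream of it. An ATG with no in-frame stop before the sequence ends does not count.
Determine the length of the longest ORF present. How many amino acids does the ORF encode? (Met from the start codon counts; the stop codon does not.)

Reverse complement (5'→3'): ATATGAATAATGGGACTAAGTCTTACTAGCATGTGCGCCACATCAAGGTGAAGGACTGGTATGAGGTAACGACATGCGT
Frame +1: ACG CAT GTC GTT ACC TCA TAC CAG TCC TTC ACC TTG ATG TGG CGC ACA TGC TAG TAA GAC TTA GTC CCA TTA TTC ATA — ATG at 37, stop TAG at 52 → 18 nt.
Frame +2: CGC ATG TCG TTA CCT CAT ACC AGT CCT TCA CCT TGA TGT GGC GCA CAT GCT AGT AAG ACT TAG TCC CAT TAT TCA TAT — ATG at 5, stop TGA at 35 → 33 nt.
Frame +3: GCA TGT CGT TAC CTC ATA CCA GTC CTT CAC CTT GAT GTG GCG CAC ATG CTA GTA AGA CTT AGT CCC ATT ATT CAT — no ATG→stop ORF.
Frame -1: ATA TGA ATA ATG GGA CTA AGT CTT ACT AGC ATG TGC GCC ACA TCA AGG TGA AGG ACT GGT ATG AGG TAA CGA CAT GCG — ATG at 10, stop TGA at 49 → 42 nt; ATG at 31, stop TGA at 49 → 21 nt; ATG at 61, stop TAA at 67 → 9 nt.
Frame -2: TAT GAA TAA TGG GAC TAA GTC TTA CTA GCA TGT GCG CCA CAT CAA GGT GAA GGA CTG GTA TGA GGT AAC GAC ATG CGT — no ATG→stop ORF.
Frame -3: ATG AAT AAT GGG ACT AAG TCT TAC TAG CAT GTG CGC CAC ATC AAG GTG AAG GAC TGG TAT GAG GTA ACG ACA TGC — ATG at 3, stop TAG at 27 → 27 nt.
Longest: frame -1, positions 10–51, 42 nt = 14 codons = 13 aa. → 13 amino acids.

13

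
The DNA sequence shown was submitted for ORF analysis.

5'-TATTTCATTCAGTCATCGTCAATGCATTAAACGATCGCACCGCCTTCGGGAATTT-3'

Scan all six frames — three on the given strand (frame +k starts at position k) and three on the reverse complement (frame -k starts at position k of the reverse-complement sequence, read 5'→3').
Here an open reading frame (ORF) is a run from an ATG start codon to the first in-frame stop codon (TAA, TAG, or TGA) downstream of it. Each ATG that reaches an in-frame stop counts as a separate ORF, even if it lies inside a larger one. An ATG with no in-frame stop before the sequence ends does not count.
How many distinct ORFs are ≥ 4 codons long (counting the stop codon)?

Reverse complement (5'→3'): AAATTCCCGAAGGCGGTGCGATCGTTTAATGCATTGACGATGACTGAATGAAATA
Frame +1: TAT TTC ATT CAG TCA TCG TCA ATG CAT TAA ACG ATC GCA CCG CCT TCG GGA ATT — ATG at 22, stop TAA at 28 → 9 nt.
Frame +2: ATT TCA TTC AGT CAT CGT CAA TGC ATT AAA CGA TCG CAC CGC CTT CGG GAA TTT — no ATG→stop ORF.
Frame +3: TTT CAT TCA GTC ATC GTC AAT GCA TTA AAC GAT CGC ACC GCC TTC GGG AAT — no ATG→stop ORF.
Frame -1: AAA TTC CCG AAG GCG GTG CGA TCG TTT AAT GCA TTG ACG ATG ACT GAA TGA AAT — ATG at 40, stop TGA at 49 → 12 nt.
Frame -2: AAT TCC CGA AGG CGG TGC GAT CGT TTA ATG CAT TGA CGA TGA CTG AAT GAA ATA — ATG at 29, stop TGA at 35 → 9 nt.
Frame -3: ATT CCC GAA GGC GGT GCG ATC GTT TAA TGC ATT GAC GAT GAC TGA ATG AAA — no ATG→stop ORF.
ORFs ≥ 4 codons: frame -1 40–51 (4 codons). Count = 1.

1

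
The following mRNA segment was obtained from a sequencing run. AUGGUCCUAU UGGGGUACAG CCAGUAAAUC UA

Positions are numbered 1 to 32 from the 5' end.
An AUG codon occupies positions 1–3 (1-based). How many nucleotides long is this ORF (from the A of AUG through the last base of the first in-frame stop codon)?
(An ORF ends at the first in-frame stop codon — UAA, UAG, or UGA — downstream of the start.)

27

Codons from position 1: AUG (1–3), GUC (4–6), CUA (7–9), UUG (10–12), GGG (13–15), UAC (16–18), AGC (19–21), CAG (22–24), UAA (25–27).
UAA is the first in-frame stop; ORF spans 1–27, 27 nucleotides.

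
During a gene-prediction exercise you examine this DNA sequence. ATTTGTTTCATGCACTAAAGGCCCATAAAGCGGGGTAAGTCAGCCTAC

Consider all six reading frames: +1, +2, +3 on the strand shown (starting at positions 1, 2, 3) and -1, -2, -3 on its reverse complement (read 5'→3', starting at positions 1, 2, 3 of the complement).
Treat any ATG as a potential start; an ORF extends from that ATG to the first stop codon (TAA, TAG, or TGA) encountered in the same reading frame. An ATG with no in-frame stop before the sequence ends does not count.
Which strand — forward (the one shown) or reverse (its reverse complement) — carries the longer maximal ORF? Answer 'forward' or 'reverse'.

reverse

Reverse complement (5'→3'): GTAGGCTGACTTACCCCGCTTTATGGGCCTTTAGTGCATGAAACAAAT
Frame +1: ATT TGT TTC ATG CAC TAA AGG CCC ATA AAG CGG GGT AAG TCA GCC TAC — ATG at 10, stop TAA at 16 → 9 nt.
Frame +2: TTT GTT TCA TGC ACT AAA GGC CCA TAA AGC GGG GTA AGT CAG CCT — no ATG→stop ORF.
Frame +3: TTG TTT CAT GCA CTA AAG GCC CAT AAA GCG GGG TAA GTC AGC CTA — no ATG→stop ORF.
Frame -1: GTA GGC TGA CTT ACC CCG CTT TAT GGG CCT TTA GTG CAT GAA ACA AAT — no ATG→stop ORF.
Frame -2: TAG GCT GAC TTA CCC CGC TTT ATG GGC CTT TAG TGC ATG AAA CAA — ATG at 23, stop TAG at 32 → 12 nt.
Frame -3: AGG CTG ACT TAC CCC GCT TTA TGG GCC TTT AGT GCA TGA AAC AAA — no ATG→stop ORF.
Forward-strand max 9 nt; reverse-strand max 12 nt. The reverse strand has the longer ORF.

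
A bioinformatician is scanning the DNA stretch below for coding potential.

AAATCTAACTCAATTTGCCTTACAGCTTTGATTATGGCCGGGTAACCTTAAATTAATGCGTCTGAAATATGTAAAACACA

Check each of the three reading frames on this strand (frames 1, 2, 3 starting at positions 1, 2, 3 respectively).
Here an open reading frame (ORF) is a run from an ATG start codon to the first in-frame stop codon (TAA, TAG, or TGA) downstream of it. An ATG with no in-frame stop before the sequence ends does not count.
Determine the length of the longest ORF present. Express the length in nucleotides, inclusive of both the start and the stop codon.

Frame 1: AAA TCT AAC TCA ATT TGC CTT ACA GCT TTG ATT ATG GCC GGG TAA CCT TAA ATT AAT GCG TCT GAA ATA TGT AAA ACA — ATG at 34, stop TAA at 43 → 12 nt.
Frame 2: AAT CTA ACT CAA TTT GCC TTA CAG CTT TGA TTA TGG CCG GGT AAC CTT AAA TTA ATG CGT CTG AAA TAT GTA AAA CAC — no ATG→stop ORF.
Frame 3: ATC TAA CTC AAT TTG CCT TAC AGC TTT GAT TAT GGC CGG GTA ACC TTA AAT TAA TGC GTC TGA AAT ATG TAA AAC ACA — ATG at 69, stop TAA at 72 → 6 nt.
Longest: frame 1, positions 34–45, 12 nt = 4 codons = 3 aa. → 12 nucleotides.

12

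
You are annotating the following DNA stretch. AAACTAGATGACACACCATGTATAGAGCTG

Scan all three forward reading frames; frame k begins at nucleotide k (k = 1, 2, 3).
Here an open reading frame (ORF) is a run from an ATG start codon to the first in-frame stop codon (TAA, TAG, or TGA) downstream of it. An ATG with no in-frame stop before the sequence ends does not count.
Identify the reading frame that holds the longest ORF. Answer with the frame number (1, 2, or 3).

Frame 1: AAA CTA GAT GAC ACA CCA TGT ATA GAG CTG — no ATG→stop ORF.
Frame 2: AAC TAG ATG ACA CAC CAT GTA TAG AGC — ATG at 8, stop TAG at 23 → 18 nt.
Frame 3: ACT AGA TGA CAC ACC ATG TAT AGA GCT — no ATG→stop ORF.
Longest ORF is 18 nt in frame 2 (positions 8–25).

2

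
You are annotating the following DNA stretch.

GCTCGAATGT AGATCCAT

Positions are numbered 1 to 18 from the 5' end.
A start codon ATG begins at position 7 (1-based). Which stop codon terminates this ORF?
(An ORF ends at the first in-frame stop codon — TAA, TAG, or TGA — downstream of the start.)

Codons from position 7: ATG (7–9), TAG (10–12).
The first in-frame stop codon is TAG.

TAG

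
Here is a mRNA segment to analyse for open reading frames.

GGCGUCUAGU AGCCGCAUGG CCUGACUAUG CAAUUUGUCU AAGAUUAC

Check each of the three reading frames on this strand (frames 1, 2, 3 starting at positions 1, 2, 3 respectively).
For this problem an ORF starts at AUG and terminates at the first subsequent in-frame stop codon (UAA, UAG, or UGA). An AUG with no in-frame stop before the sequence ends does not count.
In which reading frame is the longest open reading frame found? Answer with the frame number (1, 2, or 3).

1

Frame 1: GGC GUC UAG UAG CCG CAU GGC CUG ACU AUG CAA UUU GUC UAA GAU UAC — AUG at 28, stop UAA at 40 → 15 nt.
Frame 2: GCG UCU AGU AGC CGC AUG GCC UGA CUA UGC AAU UUG UCU AAG AUU — AUG at 17, stop UGA at 23 → 9 nt.
Frame 3: CGU CUA GUA GCC GCA UGG CCU GAC UAU GCA AUU UGU CUA AGA UUA — no AUG→stop ORF.
Longest ORF is 15 nt in frame 1 (positions 28–42).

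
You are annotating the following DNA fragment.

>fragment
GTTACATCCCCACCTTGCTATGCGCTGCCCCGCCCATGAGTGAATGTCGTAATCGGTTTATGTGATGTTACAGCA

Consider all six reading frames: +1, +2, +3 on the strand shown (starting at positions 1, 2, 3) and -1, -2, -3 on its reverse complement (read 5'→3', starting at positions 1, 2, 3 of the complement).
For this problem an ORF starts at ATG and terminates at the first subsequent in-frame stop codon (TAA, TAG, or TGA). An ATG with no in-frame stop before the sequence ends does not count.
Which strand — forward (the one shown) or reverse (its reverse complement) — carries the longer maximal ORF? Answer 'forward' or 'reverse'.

Reverse complement (5'→3'): TGCTGTAACATCACATAAACCGATTACGACATTCACTCATGGGCGGGGCAGCGCATAGCAAGGTGGGGATGTAAC
Frame +1: GTT ACA TCC CCA CCT TGC TAT GCG CTG CCC CGC CCA TGA GTG AAT GTC GTA ATC GGT TTA TGT GAT GTT ACA GCA — no ATG→stop ORF.
Frame +2: TTA CAT CCC CAC CTT GCT ATG CGC TGC CCC GCC CAT GAG TGA ATG TCG TAA TCG GTT TAT GTG ATG TTA CAG — ATG at 20, stop TGA at 41 → 24 nt; ATG at 44, stop TAA at 50 → 9 nt.
Frame +3: TAC ATC CCC ACC TTG CTA TGC GCT GCC CCG CCC ATG AGT GAA TGT CGT AAT CGG TTT ATG TGA TGT TAC AGC — ATG at 36, stop TGA at 63 → 30 nt; ATG at 60, stop TGA at 63 → 6 nt.
Frame -1: TGC TGT AAC ATC ACA TAA ACC GAT TAC GAC ATT CAC TCA TGG GCG GGG CAG CGC ATA GCA AGG TGG GGA TGT AAC — no ATG→stop ORF.
Frame -2: GCT GTA ACA TCA CAT AAA CCG ATT ACG ACA TTC ACT CAT GGG CGG GGC AGC GCA TAG CAA GGT GGG GAT GTA — no ATG→stop ORF.
Frame -3: CTG TAA CAT CAC ATA AAC CGA TTA CGA CAT TCA CTC ATG GGC GGG GCA GCG CAT AGC AAG GTG GGG ATG TAA — ATG at 39, stop TAA at 72 → 36 nt; ATG at 69, stop TAA at 72 → 6 nt.
Forward-strand max 30 nt; reverse-strand max 36 nt. The reverse strand has the longer ORF.

reverse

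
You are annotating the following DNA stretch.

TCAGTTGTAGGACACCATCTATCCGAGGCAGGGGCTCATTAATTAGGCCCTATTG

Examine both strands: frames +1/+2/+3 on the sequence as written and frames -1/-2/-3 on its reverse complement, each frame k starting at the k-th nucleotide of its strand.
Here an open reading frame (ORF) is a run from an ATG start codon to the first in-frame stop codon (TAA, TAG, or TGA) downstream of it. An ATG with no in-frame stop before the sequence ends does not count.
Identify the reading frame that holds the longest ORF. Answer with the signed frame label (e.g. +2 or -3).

-2

Reverse complement (5'→3'): CAATAGGGCCTAATTAATGAGCCCCTGCCTCGGATAGATGGTGTCCTACAACTGA
Frame +1: TCA GTT GTA GGA CAC CAT CTA TCC GAG GCA GGG GCT CAT TAA TTA GGC CCT ATT — no ATG→stop ORF.
Frame +2: CAG TTG TAG GAC ACC ATC TAT CCG AGG CAG GGG CTC ATT AAT TAG GCC CTA TTG — no ATG→stop ORF.
Frame +3: AGT TGT AGG ACA CCA TCT ATC CGA GGC AGG GGC TCA TTA ATT AGG CCC TAT — no ATG→stop ORF.
Frame -1: CAA TAG GGC CTA ATT AAT GAG CCC CTG CCT CGG ATA GAT GGT GTC CTA CAA CTG — no ATG→stop ORF.
Frame -2: AAT AGG GCC TAA TTA ATG AGC CCC TGC CTC GGA TAG ATG GTG TCC TAC AAC TGA — ATG at 17, stop TAG at 35 → 21 nt; ATG at 38, stop TGA at 53 → 18 nt.
Frame -3: ATA GGG CCT AAT TAA TGA GCC CCT GCC TCG GAT AGA TGG TGT CCT ACA ACT — no ATG→stop ORF.
Longest ORF is 21 nt in frame -2 (positions 17–37).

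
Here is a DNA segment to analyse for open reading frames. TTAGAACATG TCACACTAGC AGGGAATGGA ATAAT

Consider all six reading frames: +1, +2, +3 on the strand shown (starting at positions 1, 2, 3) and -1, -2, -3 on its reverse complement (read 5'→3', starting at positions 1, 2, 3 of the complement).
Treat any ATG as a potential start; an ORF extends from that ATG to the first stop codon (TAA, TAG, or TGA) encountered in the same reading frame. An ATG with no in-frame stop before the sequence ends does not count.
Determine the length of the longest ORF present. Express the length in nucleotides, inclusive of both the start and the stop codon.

12

Reverse complement (5'→3'): ATTATTCCATTCCCTGCTAGTGTGACATGTTCTAA
Frame +1: TTA GAA CAT GTC ACA CTA GCA GGG AAT GGA ATA — no ATG→stop ORF.
Frame +2: TAG AAC ATG TCA CAC TAG CAG GGA ATG GAA TAA — ATG at 8, stop TAG at 17 → 12 nt; ATG at 26, stop TAA at 32 → 9 nt.
Frame +3: AGA ACA TGT CAC ACT AGC AGG GAA TGG AAT AAT — no ATG→stop ORF.
Frame -1: ATT ATT CCA TTC CCT GCT AGT GTG ACA TGT TCT — no ATG→stop ORF.
Frame -2: TTA TTC CAT TCC CTG CTA GTG TGA CAT GTT CTA — no ATG→stop ORF.
Frame -3: TAT TCC ATT CCC TGC TAG TGT GAC ATG TTC TAA — ATG at 27, stop TAA at 33 → 9 nt.
Longest: frame +2, positions 8–19, 12 nt = 4 codons = 3 aa. → 12 nucleotides.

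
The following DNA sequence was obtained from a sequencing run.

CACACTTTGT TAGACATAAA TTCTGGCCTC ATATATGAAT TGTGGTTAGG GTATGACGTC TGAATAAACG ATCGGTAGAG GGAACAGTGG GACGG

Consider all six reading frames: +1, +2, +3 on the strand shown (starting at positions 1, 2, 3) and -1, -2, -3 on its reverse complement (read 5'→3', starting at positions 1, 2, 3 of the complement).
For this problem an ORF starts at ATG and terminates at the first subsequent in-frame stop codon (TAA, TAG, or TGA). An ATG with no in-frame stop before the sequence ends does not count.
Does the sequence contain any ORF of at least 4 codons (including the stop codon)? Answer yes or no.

Reverse complement (5'→3'): CCGTCCCACTGTTCCCTCTACCGATCGTTTATTCAGACGTCATACCCTAACCACAATTCATATATGAGGCCAGAATTTATGTCTAACAAAGTGTG
Frame +1: CAC ACT TTG TTA GAC ATA AAT TCT GGC CTC ATA TAT GAA TTG TGG TTA GGG TAT GAC GTC TGA ATA AAC GAT CGG TAG AGG GAA CAG TGG GAC — no ATG→stop ORF.
Frame +2: ACA CTT TGT TAG ACA TAA ATT CTG GCC TCA TAT ATG AAT TGT GGT TAG GGT ATG ACG TCT GAA TAA ACG ATC GGT AGA GGG AAC AGT GGG ACG — ATG at 35, stop TAG at 47 → 15 nt; ATG at 53, stop TAA at 65 → 15 nt.
Frame +3: CAC TTT GTT AGA CAT AAA TTC TGG CCT CAT ATA TGA ATT GTG GTT AGG GTA TGA CGT CTG AAT AAA CGA TCG GTA GAG GGA ACA GTG GGA CGG — no ATG→stop ORF.
Frame -1: CCG TCC CAC TGT TCC CTC TAC CGA TCG TTT ATT CAG ACG TCA TAC CCT AAC CAC AAT TCA TAT ATG AGG CCA GAA TTT ATG TCT AAC AAA GTG — no ATG→stop ORF.
Frame -2: CGT CCC ACT GTT CCC TCT ACC GAT CGT TTA TTC AGA CGT CAT ACC CTA ACC ACA ATT CAT ATA TGA GGC CAG AAT TTA TGT CTA ACA AAG TGT — no ATG→stop ORF.
Frame -3: GTC CCA CTG TTC CCT CTA CCG ATC GTT TAT TCA GAC GTC ATA CCC TAA CCA CAA TTC ATA TAT GAG GCC AGA ATT TAT GTC TAA CAA AGT GTG — no ATG→stop ORF.
Frame +2 has an ORF of 5 codons (positions 35–49) ≥ 4, so yes.

yes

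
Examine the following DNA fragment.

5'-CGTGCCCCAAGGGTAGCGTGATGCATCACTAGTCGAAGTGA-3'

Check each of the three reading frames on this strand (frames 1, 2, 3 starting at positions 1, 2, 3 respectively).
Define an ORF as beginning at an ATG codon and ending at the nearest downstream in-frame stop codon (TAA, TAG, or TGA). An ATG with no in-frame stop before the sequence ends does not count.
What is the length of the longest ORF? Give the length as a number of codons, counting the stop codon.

Frame 1: CGT GCC CCA AGG GTA GCG TGA TGC ATC ACT AGT CGA AGT — no ATG→stop ORF.
Frame 2: GTG CCC CAA GGG TAG CGT GAT GCA TCA CTA GTC GAA GTG — no ATG→stop ORF.
Frame 3: TGC CCC AAG GGT AGC GTG ATG CAT CAC TAG TCG AAG TGA — ATG at 21, stop TAG at 30 → 12 nt.
Longest: frame 3, positions 21–32, 12 nt = 4 codons = 3 aa. → 4 codons.

4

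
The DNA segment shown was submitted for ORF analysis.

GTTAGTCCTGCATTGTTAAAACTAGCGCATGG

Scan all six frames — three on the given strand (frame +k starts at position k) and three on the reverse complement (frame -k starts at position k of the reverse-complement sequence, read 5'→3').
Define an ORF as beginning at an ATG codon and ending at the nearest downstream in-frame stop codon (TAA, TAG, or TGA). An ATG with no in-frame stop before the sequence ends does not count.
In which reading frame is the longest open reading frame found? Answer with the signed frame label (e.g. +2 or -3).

-2

Reverse complement (5'→3'): CCATGCGCTAGTTTTAACAATGCAGGACTAAC
Frame +1: GTT AGT CCT GCA TTG TTA AAA CTA GCG CAT — no ATG→stop ORF.
Frame +2: TTA GTC CTG CAT TGT TAA AAC TAG CGC ATG — no ATG→stop ORF.
Frame +3: TAG TCC TGC ATT GTT AAA ACT AGC GCA TGG — no ATG→stop ORF.
Frame -1: CCA TGC GCT AGT TTT AAC AAT GCA GGA CTA — no ATG→stop ORF.
Frame -2: CAT GCG CTA GTT TTA ACA ATG CAG GAC TAA — ATG at 20, stop TAA at 29 → 12 nt.
Frame -3: ATG CGC TAG TTT TAA CAA TGC AGG ACT AAC — ATG at 3, stop TAG at 9 → 9 nt.
Longest ORF is 12 nt in frame -2 (positions 20–31).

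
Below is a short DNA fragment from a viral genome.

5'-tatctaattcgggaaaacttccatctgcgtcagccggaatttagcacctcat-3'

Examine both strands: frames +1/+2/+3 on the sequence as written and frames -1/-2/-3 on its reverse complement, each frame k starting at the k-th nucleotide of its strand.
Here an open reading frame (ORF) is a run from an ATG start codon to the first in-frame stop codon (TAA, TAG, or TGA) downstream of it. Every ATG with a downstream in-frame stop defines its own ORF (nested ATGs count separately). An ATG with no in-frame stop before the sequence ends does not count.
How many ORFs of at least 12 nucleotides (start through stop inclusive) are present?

Reverse complement (5'→3'): ATGAGGTGCTAAATTCCGGCTGACGCAGATGGAAGTTTTCCCGAATTAGATA
Frame +1: TAT CTA ATT CGG GAA AAC TTC CAT CTG CGT CAG CCG GAA TTT AGC ACC TCA — no ATG→stop ORF.
Frame +2: ATC TAA TTC GGG AAA ACT TCC ATC TGC GTC AGC CGG AAT TTA GCA CCT CAT — no ATG→stop ORF.
Frame +3: TCT AAT TCG GGA AAA CTT CCA TCT GCG TCA GCC GGA ATT TAG CAC CTC — no ATG→stop ORF.
Frame -1: ATG AGG TGC TAA ATT CCG GCT GAC GCA GAT GGA AGT TTT CCC GAA TTA GAT — ATG at 1, stop TAA at 10 → 12 nt.
Frame -2: TGA GGT GCT AAA TTC CGG CTG ACG CAG ATG GAA GTT TTC CCG AAT TAG ATA — ATG at 29, stop TAG at 47 → 21 nt.
Frame -3: GAG GTG CTA AAT TCC GGC TGA CGC AGA TGG AAG TTT TCC CGA ATT AGA — no ATG→stop ORF.
ORFs ≥ 12 nucleotides: frame -1 1–12 (12 nucleotides), frame -2 29–49 (21 nucleotides). Count = 2.

2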